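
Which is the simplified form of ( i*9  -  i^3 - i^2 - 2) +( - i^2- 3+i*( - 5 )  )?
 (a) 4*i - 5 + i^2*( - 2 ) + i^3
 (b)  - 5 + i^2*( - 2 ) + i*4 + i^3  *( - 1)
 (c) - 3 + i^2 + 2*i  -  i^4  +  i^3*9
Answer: b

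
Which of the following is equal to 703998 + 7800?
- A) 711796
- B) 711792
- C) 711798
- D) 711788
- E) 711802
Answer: C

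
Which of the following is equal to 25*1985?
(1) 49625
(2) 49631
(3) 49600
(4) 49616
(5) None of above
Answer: 1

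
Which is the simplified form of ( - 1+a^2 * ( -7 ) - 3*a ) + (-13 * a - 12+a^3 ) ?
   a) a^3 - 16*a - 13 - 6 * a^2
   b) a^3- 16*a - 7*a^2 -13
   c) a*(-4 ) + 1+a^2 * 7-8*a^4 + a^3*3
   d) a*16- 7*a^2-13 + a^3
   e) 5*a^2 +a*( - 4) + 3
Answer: b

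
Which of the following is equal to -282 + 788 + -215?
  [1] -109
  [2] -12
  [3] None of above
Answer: 3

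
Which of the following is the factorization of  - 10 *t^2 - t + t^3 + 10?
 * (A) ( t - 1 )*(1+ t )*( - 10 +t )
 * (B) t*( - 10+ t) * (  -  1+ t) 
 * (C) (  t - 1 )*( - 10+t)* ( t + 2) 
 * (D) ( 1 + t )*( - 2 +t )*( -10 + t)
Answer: A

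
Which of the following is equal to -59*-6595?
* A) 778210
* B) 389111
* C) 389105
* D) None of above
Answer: C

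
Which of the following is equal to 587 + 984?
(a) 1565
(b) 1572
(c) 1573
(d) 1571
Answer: d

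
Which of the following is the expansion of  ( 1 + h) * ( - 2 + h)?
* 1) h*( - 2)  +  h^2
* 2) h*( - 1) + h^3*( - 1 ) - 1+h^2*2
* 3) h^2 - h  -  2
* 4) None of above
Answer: 3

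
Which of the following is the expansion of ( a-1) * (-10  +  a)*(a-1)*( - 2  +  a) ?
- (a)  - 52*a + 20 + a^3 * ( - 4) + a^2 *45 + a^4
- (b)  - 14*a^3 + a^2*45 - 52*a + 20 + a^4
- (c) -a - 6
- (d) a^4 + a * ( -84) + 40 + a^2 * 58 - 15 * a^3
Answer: b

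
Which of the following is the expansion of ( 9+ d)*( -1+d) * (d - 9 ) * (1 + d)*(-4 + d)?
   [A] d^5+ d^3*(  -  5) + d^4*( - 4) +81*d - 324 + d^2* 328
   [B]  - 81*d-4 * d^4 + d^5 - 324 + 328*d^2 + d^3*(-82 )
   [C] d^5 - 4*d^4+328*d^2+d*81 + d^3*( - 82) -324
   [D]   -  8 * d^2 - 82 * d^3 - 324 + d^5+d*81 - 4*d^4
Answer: C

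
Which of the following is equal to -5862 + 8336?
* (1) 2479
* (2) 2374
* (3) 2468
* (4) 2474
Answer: 4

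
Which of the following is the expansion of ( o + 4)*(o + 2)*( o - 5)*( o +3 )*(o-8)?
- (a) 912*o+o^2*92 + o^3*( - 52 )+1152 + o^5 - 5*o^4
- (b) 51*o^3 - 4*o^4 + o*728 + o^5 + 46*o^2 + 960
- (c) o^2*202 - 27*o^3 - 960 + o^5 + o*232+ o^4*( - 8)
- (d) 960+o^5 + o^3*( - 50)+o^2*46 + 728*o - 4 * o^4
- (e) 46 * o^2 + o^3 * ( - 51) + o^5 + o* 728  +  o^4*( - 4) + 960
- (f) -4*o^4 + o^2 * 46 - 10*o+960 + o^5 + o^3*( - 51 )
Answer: e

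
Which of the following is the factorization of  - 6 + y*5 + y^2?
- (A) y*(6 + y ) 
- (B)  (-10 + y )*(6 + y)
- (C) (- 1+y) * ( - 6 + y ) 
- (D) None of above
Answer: D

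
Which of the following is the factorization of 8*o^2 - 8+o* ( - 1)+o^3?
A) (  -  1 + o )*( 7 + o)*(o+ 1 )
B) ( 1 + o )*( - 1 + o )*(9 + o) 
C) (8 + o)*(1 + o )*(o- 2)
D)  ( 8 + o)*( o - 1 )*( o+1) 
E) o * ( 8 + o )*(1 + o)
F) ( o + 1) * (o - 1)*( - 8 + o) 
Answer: D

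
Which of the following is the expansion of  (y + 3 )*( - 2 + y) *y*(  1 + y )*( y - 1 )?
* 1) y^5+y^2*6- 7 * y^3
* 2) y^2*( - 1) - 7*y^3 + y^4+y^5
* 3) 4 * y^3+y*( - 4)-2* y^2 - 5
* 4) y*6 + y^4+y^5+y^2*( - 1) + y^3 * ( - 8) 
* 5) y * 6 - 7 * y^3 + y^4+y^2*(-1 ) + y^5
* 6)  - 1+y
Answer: 5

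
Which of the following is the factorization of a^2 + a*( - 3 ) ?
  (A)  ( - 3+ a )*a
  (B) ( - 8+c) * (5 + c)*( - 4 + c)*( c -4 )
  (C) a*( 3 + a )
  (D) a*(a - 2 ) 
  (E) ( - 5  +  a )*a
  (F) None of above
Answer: A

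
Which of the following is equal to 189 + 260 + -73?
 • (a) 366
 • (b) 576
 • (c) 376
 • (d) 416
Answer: c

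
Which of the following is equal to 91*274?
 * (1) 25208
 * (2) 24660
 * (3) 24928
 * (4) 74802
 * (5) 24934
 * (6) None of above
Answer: 5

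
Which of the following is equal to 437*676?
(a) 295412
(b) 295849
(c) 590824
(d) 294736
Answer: a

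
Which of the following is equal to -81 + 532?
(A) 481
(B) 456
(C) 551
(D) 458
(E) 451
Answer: E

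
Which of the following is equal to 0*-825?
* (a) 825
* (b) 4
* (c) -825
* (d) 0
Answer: d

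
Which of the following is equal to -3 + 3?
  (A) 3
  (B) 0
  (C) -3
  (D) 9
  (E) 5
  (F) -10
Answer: B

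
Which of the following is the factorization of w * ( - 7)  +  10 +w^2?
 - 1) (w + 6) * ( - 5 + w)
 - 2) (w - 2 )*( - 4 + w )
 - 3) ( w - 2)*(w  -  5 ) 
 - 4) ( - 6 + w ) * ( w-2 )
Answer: 3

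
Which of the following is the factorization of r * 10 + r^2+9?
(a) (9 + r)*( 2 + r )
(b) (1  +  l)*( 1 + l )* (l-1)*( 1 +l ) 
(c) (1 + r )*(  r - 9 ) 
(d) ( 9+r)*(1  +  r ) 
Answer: d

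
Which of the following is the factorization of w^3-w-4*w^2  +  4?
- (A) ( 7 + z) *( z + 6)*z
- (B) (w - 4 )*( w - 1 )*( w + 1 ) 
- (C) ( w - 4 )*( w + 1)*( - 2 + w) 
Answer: B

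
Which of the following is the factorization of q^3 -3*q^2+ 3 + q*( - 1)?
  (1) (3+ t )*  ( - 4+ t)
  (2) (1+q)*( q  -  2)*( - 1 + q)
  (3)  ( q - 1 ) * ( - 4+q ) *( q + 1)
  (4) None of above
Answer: 4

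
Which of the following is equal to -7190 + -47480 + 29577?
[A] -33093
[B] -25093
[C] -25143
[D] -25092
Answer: B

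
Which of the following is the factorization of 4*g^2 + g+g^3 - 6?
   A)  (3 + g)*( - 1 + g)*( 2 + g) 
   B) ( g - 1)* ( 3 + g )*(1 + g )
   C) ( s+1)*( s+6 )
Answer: A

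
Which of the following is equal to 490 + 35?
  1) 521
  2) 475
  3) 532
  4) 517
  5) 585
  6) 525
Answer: 6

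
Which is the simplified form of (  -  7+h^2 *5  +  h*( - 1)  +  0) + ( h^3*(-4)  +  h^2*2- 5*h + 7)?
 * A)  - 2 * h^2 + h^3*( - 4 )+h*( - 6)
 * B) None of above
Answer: B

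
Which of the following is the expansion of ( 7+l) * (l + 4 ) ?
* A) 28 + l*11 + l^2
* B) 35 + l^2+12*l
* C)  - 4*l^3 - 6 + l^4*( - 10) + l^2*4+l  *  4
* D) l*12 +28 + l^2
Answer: A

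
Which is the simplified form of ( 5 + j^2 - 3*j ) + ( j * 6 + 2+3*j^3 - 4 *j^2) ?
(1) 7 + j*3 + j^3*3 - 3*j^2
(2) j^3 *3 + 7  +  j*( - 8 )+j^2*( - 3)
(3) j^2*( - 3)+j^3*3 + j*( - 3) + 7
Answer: 1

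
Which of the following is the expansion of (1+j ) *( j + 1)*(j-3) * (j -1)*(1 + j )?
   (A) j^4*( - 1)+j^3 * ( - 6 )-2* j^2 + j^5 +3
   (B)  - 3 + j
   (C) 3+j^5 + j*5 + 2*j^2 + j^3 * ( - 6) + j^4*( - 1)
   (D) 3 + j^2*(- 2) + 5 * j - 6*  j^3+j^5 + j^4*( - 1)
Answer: D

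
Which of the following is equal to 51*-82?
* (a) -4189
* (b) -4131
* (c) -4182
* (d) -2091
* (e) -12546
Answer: c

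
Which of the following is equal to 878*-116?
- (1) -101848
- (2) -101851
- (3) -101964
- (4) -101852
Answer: 1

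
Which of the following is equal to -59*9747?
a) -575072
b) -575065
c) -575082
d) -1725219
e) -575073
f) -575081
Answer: e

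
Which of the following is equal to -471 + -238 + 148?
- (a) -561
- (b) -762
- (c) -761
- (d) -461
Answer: a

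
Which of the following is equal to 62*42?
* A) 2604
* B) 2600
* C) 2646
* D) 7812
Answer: A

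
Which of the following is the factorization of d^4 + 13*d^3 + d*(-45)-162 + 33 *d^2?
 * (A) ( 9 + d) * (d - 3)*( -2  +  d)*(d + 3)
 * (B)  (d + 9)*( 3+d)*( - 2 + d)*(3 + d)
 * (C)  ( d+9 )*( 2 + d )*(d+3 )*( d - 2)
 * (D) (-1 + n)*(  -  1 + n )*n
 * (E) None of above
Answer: B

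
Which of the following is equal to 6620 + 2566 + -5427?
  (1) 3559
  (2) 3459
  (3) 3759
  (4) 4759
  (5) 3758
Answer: 3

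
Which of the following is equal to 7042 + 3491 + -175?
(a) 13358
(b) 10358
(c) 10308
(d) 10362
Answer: b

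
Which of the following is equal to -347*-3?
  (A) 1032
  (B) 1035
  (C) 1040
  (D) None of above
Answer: D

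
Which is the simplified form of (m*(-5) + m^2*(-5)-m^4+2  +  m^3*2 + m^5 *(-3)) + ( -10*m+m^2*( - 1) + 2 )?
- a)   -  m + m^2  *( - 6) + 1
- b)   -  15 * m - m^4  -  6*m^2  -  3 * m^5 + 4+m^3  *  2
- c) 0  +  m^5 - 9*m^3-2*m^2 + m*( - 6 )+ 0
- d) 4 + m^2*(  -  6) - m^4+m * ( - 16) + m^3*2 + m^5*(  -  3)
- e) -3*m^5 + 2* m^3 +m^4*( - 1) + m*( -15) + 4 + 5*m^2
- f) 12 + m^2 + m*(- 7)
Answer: b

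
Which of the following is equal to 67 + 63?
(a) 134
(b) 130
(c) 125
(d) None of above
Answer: b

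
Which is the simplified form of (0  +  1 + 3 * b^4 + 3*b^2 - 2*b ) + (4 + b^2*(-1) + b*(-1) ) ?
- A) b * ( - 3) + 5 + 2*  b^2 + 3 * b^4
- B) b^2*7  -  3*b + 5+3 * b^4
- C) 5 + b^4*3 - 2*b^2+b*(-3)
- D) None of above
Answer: A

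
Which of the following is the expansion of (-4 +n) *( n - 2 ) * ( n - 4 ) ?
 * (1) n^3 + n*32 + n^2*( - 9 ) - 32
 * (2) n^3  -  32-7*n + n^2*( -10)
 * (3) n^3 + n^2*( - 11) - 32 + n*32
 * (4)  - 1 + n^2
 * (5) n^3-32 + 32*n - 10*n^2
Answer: 5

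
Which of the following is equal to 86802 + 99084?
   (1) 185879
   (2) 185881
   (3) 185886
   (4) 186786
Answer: 3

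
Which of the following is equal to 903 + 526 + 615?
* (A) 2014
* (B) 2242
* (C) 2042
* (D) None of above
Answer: D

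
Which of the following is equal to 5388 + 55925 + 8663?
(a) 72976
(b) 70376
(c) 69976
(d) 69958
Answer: c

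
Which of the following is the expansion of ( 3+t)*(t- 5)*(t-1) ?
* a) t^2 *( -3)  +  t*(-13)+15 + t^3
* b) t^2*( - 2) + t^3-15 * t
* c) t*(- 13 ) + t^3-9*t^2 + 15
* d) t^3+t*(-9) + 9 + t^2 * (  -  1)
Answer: a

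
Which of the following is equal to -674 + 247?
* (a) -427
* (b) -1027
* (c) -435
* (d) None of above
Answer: a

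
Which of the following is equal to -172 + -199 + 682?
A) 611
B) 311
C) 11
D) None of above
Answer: B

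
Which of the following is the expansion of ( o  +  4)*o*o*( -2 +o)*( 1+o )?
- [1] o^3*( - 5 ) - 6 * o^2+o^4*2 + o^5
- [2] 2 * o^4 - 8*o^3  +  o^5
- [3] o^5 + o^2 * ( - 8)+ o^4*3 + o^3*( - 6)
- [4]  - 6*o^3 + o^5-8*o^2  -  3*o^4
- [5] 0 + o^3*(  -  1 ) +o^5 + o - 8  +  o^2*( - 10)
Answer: 3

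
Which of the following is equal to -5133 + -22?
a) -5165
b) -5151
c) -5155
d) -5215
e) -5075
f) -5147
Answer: c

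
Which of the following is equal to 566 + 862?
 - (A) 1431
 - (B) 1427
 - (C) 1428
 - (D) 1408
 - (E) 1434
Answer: C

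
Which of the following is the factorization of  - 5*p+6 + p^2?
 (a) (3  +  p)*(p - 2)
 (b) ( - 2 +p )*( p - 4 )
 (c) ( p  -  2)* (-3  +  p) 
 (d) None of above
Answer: c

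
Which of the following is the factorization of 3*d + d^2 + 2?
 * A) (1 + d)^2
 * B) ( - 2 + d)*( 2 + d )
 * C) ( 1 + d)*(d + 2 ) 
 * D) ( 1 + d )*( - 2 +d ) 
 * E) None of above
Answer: C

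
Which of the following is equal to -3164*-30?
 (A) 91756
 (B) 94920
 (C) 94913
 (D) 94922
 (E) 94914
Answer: B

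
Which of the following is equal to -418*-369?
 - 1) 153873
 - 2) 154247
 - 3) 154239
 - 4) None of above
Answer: 4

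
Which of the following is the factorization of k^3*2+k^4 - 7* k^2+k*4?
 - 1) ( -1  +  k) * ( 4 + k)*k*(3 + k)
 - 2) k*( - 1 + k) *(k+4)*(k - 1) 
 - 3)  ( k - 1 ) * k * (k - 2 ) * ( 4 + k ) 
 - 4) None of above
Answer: 2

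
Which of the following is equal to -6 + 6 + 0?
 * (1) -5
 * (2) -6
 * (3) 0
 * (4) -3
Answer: 3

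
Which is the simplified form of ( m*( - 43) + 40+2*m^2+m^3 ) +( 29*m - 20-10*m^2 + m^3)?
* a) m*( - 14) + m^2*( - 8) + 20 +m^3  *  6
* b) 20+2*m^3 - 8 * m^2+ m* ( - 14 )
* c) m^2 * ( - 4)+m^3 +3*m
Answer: b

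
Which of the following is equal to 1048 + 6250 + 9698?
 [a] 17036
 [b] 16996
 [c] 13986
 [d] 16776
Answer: b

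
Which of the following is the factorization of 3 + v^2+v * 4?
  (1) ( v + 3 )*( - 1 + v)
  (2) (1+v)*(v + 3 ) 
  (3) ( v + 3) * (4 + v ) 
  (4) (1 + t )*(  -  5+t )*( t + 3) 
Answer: 2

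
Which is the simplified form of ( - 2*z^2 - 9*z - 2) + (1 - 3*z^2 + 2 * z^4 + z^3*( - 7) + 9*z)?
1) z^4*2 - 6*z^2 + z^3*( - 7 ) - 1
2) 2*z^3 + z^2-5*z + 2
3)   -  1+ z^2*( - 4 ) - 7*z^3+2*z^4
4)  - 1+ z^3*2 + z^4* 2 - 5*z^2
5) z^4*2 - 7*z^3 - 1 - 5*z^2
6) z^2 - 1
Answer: 5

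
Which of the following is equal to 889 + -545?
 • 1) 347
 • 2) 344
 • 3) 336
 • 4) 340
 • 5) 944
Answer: 2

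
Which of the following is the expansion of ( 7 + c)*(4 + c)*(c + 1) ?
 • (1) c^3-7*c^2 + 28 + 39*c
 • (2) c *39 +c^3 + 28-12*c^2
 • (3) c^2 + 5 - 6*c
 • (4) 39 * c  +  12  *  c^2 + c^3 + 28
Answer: 4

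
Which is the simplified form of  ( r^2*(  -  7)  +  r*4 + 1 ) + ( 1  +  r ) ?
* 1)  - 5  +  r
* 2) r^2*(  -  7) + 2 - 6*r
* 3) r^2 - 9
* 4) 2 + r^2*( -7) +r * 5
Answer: 4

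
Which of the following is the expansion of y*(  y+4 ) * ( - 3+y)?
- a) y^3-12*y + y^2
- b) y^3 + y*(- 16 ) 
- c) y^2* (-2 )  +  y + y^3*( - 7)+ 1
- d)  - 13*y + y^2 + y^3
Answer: a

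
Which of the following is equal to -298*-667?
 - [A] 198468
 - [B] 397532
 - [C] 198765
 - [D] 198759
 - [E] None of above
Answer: E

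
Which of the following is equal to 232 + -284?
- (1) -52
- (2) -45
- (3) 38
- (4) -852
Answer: 1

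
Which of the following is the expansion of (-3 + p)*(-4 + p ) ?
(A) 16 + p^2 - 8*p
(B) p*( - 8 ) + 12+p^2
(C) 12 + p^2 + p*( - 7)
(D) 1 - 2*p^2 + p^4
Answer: C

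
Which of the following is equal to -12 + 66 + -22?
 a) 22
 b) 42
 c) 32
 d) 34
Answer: c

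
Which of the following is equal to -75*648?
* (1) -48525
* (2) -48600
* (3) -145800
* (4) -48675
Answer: 2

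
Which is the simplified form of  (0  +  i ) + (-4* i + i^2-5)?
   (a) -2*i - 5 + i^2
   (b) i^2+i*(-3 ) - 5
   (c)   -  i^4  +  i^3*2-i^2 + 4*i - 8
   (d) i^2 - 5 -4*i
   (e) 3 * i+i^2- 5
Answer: b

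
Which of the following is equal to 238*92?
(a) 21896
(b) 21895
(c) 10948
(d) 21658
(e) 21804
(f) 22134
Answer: a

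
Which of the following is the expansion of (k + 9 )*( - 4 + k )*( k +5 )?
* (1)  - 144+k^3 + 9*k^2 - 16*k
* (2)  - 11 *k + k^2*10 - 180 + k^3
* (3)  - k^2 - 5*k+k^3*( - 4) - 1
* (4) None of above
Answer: 2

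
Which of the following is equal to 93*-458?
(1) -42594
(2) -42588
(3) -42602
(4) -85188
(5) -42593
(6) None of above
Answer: 1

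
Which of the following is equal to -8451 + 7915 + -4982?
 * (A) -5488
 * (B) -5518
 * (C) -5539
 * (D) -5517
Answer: B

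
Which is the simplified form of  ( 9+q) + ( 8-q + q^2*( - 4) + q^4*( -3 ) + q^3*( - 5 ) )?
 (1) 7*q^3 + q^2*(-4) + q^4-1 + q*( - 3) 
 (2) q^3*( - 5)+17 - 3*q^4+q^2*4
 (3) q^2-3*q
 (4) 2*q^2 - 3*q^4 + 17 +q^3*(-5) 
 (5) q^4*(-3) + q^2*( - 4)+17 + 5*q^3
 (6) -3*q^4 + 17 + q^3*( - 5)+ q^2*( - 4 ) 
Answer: 6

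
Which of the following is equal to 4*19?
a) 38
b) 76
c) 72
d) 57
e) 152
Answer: b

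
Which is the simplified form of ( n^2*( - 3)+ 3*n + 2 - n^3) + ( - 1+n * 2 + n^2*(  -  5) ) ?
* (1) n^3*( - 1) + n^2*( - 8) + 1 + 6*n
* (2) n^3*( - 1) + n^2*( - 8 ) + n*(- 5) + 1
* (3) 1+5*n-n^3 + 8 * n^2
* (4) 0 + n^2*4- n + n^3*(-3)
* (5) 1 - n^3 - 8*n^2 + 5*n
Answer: 5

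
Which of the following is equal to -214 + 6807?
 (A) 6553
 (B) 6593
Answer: B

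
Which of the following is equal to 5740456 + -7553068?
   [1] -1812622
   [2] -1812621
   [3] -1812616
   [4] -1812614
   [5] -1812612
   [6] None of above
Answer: 5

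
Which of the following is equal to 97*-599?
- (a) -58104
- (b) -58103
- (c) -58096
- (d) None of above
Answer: b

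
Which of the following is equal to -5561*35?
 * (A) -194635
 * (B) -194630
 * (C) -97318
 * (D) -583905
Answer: A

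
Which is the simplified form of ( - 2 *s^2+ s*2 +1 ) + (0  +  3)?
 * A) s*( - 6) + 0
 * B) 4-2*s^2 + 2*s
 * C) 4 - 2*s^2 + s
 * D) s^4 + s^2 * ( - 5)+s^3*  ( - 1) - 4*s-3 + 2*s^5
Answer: B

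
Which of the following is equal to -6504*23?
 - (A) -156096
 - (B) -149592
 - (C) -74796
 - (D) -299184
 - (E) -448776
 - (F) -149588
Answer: B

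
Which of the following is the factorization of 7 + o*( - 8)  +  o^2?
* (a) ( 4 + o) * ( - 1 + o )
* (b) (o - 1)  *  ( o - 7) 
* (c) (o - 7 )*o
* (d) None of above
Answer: b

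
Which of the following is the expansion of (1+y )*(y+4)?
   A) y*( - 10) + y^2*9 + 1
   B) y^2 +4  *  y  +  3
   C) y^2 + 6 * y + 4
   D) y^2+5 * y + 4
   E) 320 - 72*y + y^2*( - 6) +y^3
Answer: D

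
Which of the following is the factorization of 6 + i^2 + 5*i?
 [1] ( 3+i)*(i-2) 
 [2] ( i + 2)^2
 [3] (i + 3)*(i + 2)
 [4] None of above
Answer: 3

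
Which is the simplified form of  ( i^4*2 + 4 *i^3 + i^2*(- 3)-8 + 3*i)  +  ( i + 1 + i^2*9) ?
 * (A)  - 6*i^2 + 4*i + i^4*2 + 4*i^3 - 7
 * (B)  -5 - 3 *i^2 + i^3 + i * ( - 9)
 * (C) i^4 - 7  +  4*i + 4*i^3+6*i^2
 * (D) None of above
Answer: D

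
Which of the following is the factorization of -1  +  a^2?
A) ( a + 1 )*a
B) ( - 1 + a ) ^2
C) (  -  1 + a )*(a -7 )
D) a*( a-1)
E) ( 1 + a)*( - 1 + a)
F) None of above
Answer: E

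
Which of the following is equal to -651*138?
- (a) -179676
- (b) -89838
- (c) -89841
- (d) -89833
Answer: b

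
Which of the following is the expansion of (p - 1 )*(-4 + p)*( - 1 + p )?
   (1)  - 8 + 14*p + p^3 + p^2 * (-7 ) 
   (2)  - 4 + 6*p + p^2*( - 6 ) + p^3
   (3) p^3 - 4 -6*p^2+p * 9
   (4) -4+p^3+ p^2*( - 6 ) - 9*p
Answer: 3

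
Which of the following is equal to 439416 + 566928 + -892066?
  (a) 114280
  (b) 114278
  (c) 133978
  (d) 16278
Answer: b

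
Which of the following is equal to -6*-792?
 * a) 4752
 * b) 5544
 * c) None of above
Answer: a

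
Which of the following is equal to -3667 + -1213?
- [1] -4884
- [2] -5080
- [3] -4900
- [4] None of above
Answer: 4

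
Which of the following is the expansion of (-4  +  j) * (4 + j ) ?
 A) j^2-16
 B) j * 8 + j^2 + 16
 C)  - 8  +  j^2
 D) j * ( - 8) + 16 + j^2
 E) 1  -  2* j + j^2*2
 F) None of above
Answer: A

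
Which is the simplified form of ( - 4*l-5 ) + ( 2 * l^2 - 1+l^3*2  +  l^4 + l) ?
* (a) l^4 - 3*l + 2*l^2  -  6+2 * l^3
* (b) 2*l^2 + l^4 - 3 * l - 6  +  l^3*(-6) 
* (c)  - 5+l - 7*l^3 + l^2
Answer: a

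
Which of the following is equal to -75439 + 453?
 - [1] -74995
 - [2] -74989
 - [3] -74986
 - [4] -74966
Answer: 3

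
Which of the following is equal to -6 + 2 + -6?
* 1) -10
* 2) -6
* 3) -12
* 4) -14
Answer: 1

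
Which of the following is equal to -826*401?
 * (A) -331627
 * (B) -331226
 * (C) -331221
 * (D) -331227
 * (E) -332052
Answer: B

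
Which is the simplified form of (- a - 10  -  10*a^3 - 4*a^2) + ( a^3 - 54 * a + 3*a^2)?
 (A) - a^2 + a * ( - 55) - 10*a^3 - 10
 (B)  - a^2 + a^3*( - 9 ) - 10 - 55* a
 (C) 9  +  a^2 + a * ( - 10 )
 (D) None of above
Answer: B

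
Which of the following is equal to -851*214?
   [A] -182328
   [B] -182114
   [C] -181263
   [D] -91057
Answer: B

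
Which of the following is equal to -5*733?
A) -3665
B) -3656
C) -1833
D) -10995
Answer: A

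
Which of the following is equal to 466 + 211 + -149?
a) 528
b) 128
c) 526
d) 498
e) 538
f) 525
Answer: a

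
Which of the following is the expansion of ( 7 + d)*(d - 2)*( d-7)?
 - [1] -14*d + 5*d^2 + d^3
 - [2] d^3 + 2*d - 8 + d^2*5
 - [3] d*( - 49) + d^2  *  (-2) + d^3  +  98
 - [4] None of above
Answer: 3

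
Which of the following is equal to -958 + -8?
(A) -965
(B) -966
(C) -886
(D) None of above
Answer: B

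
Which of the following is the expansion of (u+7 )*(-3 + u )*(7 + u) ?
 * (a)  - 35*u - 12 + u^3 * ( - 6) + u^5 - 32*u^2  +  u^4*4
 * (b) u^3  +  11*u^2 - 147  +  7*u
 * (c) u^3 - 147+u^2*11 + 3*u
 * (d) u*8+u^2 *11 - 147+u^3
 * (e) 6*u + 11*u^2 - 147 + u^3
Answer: b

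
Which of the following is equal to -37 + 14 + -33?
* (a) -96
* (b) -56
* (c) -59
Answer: b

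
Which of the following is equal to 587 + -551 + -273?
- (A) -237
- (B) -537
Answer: A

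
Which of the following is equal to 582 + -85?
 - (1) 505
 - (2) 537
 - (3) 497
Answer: 3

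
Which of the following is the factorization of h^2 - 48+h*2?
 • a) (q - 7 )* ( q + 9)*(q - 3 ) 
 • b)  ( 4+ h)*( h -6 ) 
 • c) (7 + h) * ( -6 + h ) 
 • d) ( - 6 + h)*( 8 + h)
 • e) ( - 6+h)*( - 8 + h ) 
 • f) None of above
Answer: d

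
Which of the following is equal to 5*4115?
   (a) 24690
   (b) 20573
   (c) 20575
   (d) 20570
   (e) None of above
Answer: c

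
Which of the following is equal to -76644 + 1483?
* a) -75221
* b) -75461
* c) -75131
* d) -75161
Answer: d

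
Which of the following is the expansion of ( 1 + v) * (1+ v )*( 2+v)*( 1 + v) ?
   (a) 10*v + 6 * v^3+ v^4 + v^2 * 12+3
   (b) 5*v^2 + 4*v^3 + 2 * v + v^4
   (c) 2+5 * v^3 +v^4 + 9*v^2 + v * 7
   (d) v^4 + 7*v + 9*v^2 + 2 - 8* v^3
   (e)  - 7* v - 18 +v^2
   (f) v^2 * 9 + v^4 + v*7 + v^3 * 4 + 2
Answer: c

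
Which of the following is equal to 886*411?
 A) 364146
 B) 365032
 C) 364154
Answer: A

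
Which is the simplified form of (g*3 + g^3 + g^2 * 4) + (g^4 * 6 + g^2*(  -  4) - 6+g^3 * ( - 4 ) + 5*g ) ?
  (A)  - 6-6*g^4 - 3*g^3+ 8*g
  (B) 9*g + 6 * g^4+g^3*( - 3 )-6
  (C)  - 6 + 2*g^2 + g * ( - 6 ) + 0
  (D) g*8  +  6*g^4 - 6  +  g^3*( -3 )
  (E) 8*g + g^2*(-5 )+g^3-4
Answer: D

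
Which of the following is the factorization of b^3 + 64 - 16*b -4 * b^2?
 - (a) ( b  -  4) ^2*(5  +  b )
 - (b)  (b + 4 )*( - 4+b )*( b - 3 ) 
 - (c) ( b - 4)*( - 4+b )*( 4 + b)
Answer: c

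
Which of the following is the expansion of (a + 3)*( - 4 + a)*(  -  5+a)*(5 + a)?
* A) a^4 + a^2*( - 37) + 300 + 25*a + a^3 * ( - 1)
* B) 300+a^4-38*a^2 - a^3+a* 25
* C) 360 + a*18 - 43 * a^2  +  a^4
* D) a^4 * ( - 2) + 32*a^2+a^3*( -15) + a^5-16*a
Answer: A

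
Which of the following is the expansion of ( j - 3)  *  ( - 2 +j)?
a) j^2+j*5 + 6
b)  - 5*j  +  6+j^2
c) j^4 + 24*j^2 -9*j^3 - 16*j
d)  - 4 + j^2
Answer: b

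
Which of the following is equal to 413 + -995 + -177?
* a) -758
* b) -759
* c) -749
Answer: b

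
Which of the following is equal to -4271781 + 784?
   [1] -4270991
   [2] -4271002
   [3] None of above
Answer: 3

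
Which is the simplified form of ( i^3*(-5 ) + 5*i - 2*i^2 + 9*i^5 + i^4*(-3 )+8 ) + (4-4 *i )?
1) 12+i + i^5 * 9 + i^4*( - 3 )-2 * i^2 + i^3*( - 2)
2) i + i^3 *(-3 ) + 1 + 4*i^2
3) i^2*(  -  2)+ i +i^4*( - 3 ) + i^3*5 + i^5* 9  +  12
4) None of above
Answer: 4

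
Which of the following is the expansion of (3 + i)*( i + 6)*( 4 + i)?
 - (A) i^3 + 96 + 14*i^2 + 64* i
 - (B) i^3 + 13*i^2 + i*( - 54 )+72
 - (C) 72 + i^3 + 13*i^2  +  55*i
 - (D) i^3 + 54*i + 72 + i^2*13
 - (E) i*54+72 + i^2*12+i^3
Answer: D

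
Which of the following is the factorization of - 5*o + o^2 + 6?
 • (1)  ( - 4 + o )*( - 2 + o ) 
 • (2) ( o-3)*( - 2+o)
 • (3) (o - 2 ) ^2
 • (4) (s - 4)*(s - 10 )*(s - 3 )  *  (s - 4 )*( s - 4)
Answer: 2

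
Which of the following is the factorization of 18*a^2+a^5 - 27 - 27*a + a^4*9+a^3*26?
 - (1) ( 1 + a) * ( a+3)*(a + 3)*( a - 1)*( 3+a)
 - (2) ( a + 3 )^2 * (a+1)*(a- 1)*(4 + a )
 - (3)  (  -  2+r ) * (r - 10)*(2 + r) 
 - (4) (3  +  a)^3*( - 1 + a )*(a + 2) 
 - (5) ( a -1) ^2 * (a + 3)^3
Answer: 1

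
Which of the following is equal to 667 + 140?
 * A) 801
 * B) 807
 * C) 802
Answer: B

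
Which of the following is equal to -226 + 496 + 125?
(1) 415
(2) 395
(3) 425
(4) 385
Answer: 2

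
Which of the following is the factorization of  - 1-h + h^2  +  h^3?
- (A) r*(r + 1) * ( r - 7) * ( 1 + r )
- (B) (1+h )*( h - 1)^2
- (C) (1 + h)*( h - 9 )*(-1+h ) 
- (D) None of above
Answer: D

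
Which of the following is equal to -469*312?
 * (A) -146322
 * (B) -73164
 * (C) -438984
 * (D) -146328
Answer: D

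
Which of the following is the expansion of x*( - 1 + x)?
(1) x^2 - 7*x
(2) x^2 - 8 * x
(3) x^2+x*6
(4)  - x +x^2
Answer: 4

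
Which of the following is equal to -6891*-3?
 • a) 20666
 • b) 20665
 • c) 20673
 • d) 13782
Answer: c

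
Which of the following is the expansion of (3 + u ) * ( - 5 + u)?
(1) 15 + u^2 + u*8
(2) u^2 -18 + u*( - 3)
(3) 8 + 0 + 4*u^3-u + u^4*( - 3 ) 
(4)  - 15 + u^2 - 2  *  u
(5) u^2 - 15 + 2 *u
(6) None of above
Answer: 4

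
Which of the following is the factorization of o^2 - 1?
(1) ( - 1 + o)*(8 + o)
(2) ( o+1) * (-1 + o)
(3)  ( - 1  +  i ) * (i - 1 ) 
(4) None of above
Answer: 2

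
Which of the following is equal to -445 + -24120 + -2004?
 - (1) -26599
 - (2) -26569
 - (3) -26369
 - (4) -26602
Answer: 2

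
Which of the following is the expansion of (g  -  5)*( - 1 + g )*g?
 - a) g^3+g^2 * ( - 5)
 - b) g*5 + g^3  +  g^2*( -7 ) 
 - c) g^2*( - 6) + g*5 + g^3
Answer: c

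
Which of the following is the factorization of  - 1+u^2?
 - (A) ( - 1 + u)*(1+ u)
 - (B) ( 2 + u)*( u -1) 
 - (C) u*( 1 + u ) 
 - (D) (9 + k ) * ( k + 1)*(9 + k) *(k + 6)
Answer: A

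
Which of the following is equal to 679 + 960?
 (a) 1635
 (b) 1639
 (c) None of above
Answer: b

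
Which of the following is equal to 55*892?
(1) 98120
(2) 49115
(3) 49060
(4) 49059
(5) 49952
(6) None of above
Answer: 3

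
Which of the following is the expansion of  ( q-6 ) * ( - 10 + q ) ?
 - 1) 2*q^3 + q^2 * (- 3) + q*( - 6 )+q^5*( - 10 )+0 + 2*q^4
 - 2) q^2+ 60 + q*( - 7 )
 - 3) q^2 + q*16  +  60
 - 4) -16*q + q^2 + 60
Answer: 4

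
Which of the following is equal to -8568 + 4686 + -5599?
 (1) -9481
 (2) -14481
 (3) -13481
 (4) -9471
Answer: 1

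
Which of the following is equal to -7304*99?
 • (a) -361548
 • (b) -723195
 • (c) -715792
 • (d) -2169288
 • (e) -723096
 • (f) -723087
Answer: e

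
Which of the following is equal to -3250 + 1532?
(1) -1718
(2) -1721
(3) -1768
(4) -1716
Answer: 1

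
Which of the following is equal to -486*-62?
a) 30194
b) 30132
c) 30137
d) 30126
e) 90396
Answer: b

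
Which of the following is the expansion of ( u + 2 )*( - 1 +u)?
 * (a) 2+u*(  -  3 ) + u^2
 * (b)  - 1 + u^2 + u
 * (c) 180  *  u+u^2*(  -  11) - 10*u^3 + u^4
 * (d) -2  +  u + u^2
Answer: d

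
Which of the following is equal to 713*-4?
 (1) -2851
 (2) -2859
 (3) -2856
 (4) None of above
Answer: 4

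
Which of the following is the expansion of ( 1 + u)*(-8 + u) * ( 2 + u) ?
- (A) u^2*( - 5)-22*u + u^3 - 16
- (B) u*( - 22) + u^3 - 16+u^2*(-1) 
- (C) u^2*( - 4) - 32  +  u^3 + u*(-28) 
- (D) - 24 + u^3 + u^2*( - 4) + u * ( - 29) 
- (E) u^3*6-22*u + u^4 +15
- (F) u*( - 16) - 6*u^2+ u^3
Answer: A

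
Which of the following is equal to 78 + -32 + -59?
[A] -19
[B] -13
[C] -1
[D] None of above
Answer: B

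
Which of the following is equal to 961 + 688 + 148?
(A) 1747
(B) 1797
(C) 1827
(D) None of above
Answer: B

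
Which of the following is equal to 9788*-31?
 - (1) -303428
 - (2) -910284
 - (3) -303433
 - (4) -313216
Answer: 1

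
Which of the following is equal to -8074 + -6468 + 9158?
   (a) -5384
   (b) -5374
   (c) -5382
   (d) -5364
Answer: a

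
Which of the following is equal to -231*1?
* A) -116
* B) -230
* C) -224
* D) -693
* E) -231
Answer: E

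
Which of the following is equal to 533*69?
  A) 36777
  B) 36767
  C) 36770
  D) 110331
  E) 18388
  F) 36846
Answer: A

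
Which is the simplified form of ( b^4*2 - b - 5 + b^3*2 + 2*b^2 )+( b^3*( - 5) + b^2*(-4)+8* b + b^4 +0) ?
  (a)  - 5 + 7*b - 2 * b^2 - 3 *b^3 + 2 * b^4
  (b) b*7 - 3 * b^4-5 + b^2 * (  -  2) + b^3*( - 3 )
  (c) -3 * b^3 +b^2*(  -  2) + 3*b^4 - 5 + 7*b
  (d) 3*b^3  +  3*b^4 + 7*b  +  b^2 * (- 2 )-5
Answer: c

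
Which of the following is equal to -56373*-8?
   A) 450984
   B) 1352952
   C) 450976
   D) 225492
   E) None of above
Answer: A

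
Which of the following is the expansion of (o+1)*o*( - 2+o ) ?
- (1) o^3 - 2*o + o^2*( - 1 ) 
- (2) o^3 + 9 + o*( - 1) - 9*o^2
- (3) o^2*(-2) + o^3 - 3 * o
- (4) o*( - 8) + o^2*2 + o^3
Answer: 1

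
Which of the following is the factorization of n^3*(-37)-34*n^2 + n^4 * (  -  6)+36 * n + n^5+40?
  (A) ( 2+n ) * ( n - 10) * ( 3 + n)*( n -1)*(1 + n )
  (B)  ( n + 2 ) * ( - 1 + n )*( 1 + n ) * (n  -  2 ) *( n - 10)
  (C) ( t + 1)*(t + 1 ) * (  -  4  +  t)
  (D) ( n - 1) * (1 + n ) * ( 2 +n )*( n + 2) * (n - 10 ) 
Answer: D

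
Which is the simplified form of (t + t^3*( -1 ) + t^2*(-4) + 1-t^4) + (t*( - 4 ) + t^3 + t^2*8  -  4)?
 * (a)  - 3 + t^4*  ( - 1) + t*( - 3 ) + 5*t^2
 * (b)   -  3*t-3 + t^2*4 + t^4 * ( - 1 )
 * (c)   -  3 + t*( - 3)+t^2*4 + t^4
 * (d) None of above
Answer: b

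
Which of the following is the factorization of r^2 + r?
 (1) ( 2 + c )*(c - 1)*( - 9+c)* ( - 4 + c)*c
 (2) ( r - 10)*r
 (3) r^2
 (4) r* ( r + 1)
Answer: 4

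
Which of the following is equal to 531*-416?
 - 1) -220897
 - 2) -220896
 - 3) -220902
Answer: 2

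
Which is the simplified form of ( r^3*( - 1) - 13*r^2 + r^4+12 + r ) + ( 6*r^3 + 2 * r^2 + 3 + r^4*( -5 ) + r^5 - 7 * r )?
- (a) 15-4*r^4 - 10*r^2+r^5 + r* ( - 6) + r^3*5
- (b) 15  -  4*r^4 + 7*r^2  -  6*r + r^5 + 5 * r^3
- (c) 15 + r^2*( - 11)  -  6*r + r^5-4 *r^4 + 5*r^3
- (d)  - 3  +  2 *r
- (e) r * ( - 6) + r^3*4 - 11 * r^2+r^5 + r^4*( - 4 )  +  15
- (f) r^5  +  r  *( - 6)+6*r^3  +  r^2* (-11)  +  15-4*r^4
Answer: c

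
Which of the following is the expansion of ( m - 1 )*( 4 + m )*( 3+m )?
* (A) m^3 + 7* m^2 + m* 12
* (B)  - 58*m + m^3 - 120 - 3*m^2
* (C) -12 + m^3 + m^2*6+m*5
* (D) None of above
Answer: C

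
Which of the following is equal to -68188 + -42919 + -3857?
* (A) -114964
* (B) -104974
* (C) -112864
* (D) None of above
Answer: A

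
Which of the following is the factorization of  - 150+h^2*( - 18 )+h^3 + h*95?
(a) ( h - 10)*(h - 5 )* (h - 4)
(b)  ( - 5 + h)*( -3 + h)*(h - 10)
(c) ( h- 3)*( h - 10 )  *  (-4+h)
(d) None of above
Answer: b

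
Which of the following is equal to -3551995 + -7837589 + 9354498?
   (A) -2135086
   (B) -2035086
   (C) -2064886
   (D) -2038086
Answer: B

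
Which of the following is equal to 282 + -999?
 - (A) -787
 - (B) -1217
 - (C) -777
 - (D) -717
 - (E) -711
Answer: D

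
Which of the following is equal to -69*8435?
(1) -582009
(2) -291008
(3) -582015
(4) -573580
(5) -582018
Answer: 3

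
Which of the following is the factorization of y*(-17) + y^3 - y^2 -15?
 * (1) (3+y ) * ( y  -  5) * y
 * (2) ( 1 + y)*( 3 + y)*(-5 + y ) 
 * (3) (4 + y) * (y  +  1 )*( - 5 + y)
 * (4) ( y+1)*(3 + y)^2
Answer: 2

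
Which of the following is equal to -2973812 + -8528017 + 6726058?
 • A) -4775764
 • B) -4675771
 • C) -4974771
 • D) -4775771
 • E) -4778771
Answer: D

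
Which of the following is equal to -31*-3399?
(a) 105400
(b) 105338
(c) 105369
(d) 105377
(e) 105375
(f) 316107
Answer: c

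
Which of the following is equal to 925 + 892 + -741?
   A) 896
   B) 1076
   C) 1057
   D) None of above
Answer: B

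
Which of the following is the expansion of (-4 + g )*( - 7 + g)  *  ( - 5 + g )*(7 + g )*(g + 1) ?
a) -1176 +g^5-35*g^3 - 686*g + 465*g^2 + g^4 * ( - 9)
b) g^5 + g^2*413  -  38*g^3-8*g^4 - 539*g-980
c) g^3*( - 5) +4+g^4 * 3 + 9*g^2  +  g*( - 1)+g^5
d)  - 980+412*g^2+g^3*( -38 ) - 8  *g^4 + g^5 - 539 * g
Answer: d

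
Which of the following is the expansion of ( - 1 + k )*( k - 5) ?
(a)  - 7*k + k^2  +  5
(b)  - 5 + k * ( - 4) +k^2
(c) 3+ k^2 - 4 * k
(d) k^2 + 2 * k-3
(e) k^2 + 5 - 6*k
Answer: e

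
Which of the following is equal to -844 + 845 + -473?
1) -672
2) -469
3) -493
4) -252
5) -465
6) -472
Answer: 6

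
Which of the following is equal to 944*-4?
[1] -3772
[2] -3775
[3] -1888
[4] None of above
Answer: 4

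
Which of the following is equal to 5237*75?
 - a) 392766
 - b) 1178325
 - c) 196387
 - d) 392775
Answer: d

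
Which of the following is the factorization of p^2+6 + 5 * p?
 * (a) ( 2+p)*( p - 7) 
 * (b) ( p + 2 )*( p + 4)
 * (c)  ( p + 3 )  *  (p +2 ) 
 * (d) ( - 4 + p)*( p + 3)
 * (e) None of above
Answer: c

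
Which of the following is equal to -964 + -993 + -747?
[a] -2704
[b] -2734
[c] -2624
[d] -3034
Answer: a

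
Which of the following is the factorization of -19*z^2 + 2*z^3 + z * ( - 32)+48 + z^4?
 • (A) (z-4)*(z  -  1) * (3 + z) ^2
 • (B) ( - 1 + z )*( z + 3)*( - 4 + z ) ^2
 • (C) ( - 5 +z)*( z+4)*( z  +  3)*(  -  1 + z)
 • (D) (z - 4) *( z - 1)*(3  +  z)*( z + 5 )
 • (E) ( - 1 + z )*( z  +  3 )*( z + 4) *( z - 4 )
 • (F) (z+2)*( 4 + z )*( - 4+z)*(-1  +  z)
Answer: E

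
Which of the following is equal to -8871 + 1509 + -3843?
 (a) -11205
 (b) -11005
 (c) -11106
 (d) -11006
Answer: a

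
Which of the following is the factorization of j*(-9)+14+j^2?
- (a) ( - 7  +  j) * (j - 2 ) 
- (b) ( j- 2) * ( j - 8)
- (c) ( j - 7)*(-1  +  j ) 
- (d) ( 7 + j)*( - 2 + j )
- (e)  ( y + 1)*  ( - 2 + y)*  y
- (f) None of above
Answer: a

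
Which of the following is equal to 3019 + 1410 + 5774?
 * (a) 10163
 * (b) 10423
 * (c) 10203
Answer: c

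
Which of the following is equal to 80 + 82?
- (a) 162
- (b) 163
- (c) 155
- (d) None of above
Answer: a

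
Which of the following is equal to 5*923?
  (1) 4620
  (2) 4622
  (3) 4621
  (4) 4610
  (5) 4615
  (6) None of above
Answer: 5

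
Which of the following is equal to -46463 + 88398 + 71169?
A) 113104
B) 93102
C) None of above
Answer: A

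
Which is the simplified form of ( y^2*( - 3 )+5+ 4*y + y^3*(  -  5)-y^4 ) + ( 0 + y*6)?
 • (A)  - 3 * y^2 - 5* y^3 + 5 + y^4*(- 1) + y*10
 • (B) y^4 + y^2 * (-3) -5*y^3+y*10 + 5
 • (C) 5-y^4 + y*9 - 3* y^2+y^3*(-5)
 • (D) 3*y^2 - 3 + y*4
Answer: A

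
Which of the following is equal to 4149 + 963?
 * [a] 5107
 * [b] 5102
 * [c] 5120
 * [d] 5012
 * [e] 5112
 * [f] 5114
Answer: e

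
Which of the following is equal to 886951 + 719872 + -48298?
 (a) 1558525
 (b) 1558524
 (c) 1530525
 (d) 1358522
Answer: a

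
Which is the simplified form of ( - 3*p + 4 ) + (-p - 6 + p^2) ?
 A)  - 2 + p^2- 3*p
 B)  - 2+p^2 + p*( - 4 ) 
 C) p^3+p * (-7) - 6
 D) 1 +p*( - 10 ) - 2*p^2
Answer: B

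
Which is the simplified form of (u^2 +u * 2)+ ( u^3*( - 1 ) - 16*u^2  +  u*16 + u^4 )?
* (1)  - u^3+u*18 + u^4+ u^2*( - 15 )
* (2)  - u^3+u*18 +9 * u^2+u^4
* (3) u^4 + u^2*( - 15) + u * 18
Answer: 1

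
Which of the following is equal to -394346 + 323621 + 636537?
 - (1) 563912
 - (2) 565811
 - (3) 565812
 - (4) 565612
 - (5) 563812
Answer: 3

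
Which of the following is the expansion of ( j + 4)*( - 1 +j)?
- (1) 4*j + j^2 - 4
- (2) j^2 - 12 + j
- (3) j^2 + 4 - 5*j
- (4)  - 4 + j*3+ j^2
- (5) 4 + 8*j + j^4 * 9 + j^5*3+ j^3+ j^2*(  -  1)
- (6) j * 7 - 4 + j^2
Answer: 4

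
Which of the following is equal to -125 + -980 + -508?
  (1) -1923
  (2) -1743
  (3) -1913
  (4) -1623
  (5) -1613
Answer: 5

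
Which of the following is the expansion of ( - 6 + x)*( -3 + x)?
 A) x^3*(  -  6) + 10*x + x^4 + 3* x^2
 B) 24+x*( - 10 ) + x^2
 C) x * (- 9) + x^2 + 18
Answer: C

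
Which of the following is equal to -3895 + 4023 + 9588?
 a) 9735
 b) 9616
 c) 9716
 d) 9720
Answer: c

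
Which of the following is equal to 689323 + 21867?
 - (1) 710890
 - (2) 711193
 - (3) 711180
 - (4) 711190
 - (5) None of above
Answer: 4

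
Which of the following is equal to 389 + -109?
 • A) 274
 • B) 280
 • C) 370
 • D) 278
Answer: B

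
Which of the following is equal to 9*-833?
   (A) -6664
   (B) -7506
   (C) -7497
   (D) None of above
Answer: C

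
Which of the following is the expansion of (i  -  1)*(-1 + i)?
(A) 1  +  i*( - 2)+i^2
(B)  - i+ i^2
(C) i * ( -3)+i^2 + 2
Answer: A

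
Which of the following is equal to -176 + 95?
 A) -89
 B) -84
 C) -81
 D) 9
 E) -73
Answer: C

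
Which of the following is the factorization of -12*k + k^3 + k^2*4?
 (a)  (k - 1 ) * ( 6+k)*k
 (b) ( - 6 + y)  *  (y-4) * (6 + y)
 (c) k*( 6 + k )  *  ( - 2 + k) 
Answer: c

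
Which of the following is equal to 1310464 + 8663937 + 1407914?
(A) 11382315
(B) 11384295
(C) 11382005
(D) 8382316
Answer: A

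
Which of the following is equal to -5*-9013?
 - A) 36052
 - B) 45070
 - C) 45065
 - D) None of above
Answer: C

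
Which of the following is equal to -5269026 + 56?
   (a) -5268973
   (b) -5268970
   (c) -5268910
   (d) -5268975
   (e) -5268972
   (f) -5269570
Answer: b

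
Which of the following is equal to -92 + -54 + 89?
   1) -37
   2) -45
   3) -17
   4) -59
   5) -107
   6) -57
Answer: 6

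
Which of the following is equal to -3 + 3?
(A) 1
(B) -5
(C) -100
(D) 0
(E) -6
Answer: D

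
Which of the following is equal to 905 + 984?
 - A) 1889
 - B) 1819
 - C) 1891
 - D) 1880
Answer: A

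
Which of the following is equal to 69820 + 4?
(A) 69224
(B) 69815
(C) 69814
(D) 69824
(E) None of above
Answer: D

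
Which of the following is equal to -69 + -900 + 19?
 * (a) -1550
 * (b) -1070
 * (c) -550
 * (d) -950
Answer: d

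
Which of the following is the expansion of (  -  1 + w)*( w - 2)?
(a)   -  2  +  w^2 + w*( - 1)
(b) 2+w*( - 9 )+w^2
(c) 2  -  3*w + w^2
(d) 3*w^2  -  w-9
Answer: c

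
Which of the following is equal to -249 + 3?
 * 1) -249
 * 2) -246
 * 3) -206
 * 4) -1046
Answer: 2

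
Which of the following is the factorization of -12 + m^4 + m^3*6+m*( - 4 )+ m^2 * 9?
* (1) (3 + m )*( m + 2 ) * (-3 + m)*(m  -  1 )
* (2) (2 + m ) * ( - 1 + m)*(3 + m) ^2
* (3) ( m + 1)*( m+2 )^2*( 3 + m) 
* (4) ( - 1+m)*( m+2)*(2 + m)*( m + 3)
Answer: 4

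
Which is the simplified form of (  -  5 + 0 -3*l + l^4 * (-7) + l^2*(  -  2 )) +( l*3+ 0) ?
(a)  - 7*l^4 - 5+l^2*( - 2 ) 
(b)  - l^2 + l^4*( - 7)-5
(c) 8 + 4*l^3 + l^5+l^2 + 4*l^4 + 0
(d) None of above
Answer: a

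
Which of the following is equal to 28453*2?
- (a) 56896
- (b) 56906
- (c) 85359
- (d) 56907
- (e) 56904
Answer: b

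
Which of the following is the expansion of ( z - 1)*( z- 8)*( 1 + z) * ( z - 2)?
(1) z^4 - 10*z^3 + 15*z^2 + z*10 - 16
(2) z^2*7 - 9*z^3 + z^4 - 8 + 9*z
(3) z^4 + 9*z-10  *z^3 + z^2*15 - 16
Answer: 1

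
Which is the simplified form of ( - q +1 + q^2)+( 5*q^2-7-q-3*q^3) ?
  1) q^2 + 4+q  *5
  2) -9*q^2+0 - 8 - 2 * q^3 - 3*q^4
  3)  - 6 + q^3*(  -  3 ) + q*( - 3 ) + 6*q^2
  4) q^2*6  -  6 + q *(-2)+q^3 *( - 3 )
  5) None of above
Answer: 4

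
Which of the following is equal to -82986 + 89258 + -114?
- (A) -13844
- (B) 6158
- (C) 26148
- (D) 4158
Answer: B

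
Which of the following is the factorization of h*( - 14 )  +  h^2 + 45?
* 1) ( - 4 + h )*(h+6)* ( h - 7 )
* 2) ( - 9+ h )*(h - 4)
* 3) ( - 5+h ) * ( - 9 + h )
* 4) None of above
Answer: 3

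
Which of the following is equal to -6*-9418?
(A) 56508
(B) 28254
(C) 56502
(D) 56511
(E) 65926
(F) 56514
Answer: A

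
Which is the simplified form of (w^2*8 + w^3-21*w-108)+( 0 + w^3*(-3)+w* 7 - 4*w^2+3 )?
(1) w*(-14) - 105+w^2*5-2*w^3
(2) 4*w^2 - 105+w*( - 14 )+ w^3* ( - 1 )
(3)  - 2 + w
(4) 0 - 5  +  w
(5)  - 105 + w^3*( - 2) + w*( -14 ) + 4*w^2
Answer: 5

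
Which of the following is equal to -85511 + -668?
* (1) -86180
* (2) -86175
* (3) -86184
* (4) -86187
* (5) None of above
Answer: 5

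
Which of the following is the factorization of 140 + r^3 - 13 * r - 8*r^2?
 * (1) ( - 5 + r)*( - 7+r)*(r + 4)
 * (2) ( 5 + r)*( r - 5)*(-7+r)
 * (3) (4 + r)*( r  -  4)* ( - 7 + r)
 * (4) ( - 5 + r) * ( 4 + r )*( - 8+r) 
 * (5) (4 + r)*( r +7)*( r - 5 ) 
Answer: 1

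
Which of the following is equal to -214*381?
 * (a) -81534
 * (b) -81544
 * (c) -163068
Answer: a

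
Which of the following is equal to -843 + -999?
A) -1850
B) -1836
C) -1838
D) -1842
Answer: D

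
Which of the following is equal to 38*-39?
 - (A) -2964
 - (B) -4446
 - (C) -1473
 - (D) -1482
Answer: D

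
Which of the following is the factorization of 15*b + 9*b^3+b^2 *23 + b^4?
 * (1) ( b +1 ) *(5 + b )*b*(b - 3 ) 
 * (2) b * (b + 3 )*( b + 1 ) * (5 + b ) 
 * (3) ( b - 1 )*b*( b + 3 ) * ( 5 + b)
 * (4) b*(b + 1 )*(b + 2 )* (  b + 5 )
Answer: 2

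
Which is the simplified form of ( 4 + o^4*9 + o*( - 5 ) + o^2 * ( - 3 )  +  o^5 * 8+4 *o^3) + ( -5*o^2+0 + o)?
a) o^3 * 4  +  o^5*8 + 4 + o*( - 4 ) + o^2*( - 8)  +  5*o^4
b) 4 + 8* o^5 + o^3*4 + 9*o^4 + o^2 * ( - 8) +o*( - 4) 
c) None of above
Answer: b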